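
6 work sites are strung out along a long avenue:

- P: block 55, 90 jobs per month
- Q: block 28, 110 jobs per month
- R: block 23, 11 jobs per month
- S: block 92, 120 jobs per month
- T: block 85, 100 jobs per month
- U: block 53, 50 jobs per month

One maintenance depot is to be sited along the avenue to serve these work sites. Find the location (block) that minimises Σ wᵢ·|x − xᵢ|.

For a sum of weighted absolute distances on a line, the optimum is the weighted median (not the mean). Total weight W = 481; half-weight = 240.5.
Sort by position and accumulate weight:
  block 23 (R, w=11) → cum 11
  block 28 (Q, w=110) → cum 121
  block 53 (U, w=50) → cum 171
  block 55 (P, w=90) → cum 261  ≥ 240.5 → median here
  block 85 (T, w=100) → cum 361
  block 92 (S, w=120) → cum 481
Optimal location: block 55.

x = 55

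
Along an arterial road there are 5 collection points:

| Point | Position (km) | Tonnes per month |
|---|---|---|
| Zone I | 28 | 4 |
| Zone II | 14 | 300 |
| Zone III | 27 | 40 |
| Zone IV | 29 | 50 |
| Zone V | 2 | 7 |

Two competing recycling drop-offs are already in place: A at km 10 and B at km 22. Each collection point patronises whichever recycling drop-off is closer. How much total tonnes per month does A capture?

The indifferent point is the midpoint (10+22)/2 = 16; collection points left of it (closer to A at 10) go to A, those right go to B.
  Zone V at 2 (w=7) → A
  Zone II at 14 (w=300) → A
  Zone III at 27 (w=40) → B
  Zone I at 28 (w=4) → B
  Zone IV at 29 (w=50) → B
A captures 307; B captures 94.

307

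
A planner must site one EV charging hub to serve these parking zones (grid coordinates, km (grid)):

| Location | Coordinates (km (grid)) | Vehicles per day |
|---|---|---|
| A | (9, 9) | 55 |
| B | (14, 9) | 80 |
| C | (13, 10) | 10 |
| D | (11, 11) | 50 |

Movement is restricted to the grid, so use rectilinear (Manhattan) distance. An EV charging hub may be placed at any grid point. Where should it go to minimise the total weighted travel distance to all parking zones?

Manhattan distance separates: Σwᵢ(|x−xᵢ|+|y−yᵢ|) = Σwᵢ|x−xᵢ| + Σwᵢ|y−yᵢ|, so x and y are optimised independently as 1-D weighted medians.
Total weight W = 195; half = 97.5.
x-coordinate, sorted with cumulative weight:
  x=9 (A, w=55) cum 55
  x=11 (D, w=50) cum 105  ← median
  x=13 (C, w=10) cum 115
  x=14 (B, w=80) cum 195
⇒ x* = 11
y-coordinate, sorted with cumulative weight:
  y=9 (A, w=55) cum 55
  y=9 (B, w=80) cum 135  ← median
  y=10 (C, w=10) cum 145
  y=11 (D, w=50) cum 195
⇒ y* = 9

(11, 9)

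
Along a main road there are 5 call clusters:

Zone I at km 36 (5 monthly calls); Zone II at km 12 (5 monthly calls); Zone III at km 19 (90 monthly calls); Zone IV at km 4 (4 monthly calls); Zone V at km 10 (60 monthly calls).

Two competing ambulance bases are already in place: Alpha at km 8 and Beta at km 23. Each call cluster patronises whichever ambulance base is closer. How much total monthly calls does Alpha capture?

69

The indifferent point is the midpoint (8+23)/2 = 15.5; call clusters left of it (closer to Alpha at 8) go to Alpha, those right go to Beta.
  Zone IV at 4 (w=4) → Alpha
  Zone V at 10 (w=60) → Alpha
  Zone II at 12 (w=5) → Alpha
  Zone III at 19 (w=90) → Beta
  Zone I at 36 (w=5) → Beta
Alpha captures 69; Beta captures 95.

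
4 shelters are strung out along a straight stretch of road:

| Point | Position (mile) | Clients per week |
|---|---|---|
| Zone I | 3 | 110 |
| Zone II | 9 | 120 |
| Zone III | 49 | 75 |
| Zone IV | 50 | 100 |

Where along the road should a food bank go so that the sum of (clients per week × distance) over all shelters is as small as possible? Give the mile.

For a sum of weighted absolute distances on a line, the optimum is the weighted median (not the mean). Total weight W = 405; half-weight = 202.5.
Sort by position and accumulate weight:
  mile 3 (Zone I, w=110) → cum 110
  mile 9 (Zone II, w=120) → cum 230  ≥ 202.5 → median here
  mile 49 (Zone III, w=75) → cum 305
  mile 50 (Zone IV, w=100) → cum 405
Optimal location: mile 9.

x = 9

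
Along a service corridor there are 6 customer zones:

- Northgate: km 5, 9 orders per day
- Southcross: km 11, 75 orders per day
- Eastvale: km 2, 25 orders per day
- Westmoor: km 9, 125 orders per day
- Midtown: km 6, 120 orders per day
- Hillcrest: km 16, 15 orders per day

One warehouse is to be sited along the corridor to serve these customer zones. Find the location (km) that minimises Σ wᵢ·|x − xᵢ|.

For a sum of weighted absolute distances on a line, the optimum is the weighted median (not the mean). Total weight W = 369; half-weight = 184.5.
Sort by position and accumulate weight:
  km 2 (Eastvale, w=25) → cum 25
  km 5 (Northgate, w=9) → cum 34
  km 6 (Midtown, w=120) → cum 154
  km 9 (Westmoor, w=125) → cum 279  ≥ 184.5 → median here
  km 11 (Southcross, w=75) → cum 354
  km 16 (Hillcrest, w=15) → cum 369
Optimal location: km 9.

x = 9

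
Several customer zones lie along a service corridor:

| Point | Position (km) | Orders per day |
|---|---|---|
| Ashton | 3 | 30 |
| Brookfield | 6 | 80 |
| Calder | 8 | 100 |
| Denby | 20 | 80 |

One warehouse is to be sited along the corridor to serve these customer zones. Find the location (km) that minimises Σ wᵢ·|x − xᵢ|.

For a sum of weighted absolute distances on a line, the optimum is the weighted median (not the mean). Total weight W = 290; half-weight = 145.
Sort by position and accumulate weight:
  km 3 (Ashton, w=30) → cum 30
  km 6 (Brookfield, w=80) → cum 110
  km 8 (Calder, w=100) → cum 210  ≥ 145 → median here
  km 20 (Denby, w=80) → cum 290
Optimal location: km 8.

x = 8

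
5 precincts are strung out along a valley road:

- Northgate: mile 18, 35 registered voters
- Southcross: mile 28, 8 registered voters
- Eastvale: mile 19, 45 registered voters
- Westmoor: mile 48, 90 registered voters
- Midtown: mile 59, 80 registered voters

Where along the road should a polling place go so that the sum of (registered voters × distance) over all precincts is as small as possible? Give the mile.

For a sum of weighted absolute distances on a line, the optimum is the weighted median (not the mean). Total weight W = 258; half-weight = 129.
Sort by position and accumulate weight:
  mile 18 (Northgate, w=35) → cum 35
  mile 19 (Eastvale, w=45) → cum 80
  mile 28 (Southcross, w=8) → cum 88
  mile 48 (Westmoor, w=90) → cum 178  ≥ 129 → median here
  mile 59 (Midtown, w=80) → cum 258
Optimal location: mile 48.

x = 48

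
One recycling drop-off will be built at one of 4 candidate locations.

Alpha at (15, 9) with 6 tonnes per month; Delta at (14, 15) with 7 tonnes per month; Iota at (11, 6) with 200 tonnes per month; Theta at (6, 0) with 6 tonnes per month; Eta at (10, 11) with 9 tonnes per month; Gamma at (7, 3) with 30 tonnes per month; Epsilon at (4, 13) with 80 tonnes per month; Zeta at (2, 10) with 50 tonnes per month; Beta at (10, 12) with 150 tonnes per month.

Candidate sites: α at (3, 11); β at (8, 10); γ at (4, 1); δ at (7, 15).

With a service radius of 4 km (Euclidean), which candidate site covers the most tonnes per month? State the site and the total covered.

β, covering 159

Coverage radius r = 4 km; a point is covered iff (Δx)²+(Δy)² ≤ 4² = 16.
  α (3, 11): covers {Epsilon, Zeta} → 130
  β (8, 10): covers {Eta, Beta} → 159
  γ (4, 1): covers {Theta, Gamma} → 36
  δ (7, 15): covers {Epsilon} → 80
Maximum coverage at β: 159 tonnes per month.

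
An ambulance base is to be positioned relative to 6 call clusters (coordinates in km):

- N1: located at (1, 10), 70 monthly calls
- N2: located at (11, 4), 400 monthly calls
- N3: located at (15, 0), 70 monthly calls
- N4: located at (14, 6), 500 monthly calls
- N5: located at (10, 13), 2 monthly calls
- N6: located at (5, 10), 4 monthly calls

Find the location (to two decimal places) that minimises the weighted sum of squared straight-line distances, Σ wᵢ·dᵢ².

The minimiser of Σwᵢ‖p−pᵢ‖² is the weighted centroid p* = (Σwᵢpᵢ)/(Σwᵢ).
Σwᵢ = 1046.
Σwᵢxᵢ = 70·1 + 400·11 + 70·15 + 500·14 + 2·10 + 4·5 = 12560.
Σwᵢyᵢ = 70·10 + 400·4 + 70·0 + 500·6 + 2·13 + 4·10 = 5366.
x* = 12560/1046 = 12.01, y* = 5366/1046 = 5.13.

(12.01, 5.13)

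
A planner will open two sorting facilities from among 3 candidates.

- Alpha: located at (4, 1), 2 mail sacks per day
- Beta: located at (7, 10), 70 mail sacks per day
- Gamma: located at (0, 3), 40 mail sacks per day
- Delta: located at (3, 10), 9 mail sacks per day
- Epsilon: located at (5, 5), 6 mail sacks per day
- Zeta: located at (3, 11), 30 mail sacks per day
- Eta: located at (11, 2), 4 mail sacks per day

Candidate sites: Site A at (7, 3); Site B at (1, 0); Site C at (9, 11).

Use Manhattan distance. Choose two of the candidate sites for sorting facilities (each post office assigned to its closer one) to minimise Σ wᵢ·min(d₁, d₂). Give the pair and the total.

{Site B, Site C}, total 719

Evaluate every pair (each demand assigned to the nearer of the two):
  {Site B, Site C}: total = 719
  {Site A, Site C}: total = 787
  {Site A, Site B}: total = 1161
Best pair: {Site B, Site C} with total 719.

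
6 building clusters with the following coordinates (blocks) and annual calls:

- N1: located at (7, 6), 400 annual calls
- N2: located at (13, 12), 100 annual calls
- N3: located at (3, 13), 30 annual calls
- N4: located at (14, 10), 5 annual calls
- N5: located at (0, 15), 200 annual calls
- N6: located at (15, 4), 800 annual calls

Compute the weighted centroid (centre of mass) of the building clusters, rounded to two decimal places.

(10.59, 6.67)

The minimiser of Σwᵢ‖p−pᵢ‖² is the weighted centroid p* = (Σwᵢpᵢ)/(Σwᵢ).
Σwᵢ = 1535.
Σwᵢxᵢ = 400·7 + 100·13 + 30·3 + 5·14 + 200·0 + 800·15 = 16260.
Σwᵢyᵢ = 400·6 + 100·12 + 30·13 + 5·10 + 200·15 + 800·4 = 10240.
x* = 16260/1535 = 10.59, y* = 10240/1535 = 6.67.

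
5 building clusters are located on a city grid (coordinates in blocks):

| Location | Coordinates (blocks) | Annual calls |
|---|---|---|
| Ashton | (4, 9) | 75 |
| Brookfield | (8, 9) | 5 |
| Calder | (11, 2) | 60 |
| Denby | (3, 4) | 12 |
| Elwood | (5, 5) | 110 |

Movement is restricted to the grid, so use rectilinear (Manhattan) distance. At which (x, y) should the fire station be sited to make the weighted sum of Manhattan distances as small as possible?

(5, 5)

Manhattan distance separates: Σwᵢ(|x−xᵢ|+|y−yᵢ|) = Σwᵢ|x−xᵢ| + Σwᵢ|y−yᵢ|, so x and y are optimised independently as 1-D weighted medians.
Total weight W = 262; half = 131.
x-coordinate, sorted with cumulative weight:
  x=3 (Denby, w=12) cum 12
  x=4 (Ashton, w=75) cum 87
  x=5 (Elwood, w=110) cum 197  ← median
  x=8 (Brookfield, w=5) cum 202
  x=11 (Calder, w=60) cum 262
⇒ x* = 5
y-coordinate, sorted with cumulative weight:
  y=2 (Calder, w=60) cum 60
  y=4 (Denby, w=12) cum 72
  y=5 (Elwood, w=110) cum 182  ← median
  y=9 (Ashton, w=75) cum 257
  y=9 (Brookfield, w=5) cum 262
⇒ y* = 5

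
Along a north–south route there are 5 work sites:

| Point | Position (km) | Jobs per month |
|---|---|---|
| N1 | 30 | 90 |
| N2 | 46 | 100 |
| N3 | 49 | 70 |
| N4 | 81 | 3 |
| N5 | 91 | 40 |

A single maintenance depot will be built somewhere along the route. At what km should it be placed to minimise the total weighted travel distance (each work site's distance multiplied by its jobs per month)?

x = 46

For a sum of weighted absolute distances on a line, the optimum is the weighted median (not the mean). Total weight W = 303; half-weight = 151.5.
Sort by position and accumulate weight:
  km 30 (N1, w=90) → cum 90
  km 46 (N2, w=100) → cum 190  ≥ 151.5 → median here
  km 49 (N3, w=70) → cum 260
  km 81 (N4, w=3) → cum 263
  km 91 (N5, w=40) → cum 303
Optimal location: km 46.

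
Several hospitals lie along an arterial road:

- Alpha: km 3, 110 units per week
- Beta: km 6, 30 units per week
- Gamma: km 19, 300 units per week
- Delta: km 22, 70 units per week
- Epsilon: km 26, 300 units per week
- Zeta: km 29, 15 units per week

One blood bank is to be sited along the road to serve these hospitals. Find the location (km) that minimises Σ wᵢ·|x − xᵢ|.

x = 19

For a sum of weighted absolute distances on a line, the optimum is the weighted median (not the mean). Total weight W = 825; half-weight = 412.5.
Sort by position and accumulate weight:
  km 3 (Alpha, w=110) → cum 110
  km 6 (Beta, w=30) → cum 140
  km 19 (Gamma, w=300) → cum 440  ≥ 412.5 → median here
  km 22 (Delta, w=70) → cum 510
  km 26 (Epsilon, w=300) → cum 810
  km 29 (Zeta, w=15) → cum 825
Optimal location: km 19.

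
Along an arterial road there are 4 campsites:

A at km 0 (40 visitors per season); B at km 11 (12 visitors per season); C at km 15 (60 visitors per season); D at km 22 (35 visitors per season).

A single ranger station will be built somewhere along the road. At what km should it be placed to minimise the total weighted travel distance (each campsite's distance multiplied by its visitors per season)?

x = 15

For a sum of weighted absolute distances on a line, the optimum is the weighted median (not the mean). Total weight W = 147; half-weight = 73.5.
Sort by position and accumulate weight:
  km 0 (A, w=40) → cum 40
  km 11 (B, w=12) → cum 52
  km 15 (C, w=60) → cum 112  ≥ 73.5 → median here
  km 22 (D, w=35) → cum 147
Optimal location: km 15.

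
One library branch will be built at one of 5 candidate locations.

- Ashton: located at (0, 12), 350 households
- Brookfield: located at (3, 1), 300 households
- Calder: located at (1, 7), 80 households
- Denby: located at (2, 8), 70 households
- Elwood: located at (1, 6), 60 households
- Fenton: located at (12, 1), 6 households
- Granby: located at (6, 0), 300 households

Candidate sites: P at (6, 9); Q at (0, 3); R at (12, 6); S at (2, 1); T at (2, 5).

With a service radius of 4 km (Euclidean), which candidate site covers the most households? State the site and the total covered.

Coverage radius r = 4 km; a point is covered iff (Δx)²+(Δy)² ≤ 4² = 16.
  P (6, 9): covers {none} → 0
  Q (0, 3): covers {Brookfield, Elwood} → 360
  R (12, 6): covers {none} → 0
  S (2, 1): covers {Brookfield} → 300
  T (2, 5): covers {Calder, Denby, Elwood} → 210
Maximum coverage at Q: 360 households.

Q, covering 360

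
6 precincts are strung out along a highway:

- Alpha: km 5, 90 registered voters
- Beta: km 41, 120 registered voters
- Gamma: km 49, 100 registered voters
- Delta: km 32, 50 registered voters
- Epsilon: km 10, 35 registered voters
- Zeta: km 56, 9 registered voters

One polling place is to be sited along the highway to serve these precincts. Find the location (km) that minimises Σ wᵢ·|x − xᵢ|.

For a sum of weighted absolute distances on a line, the optimum is the weighted median (not the mean). Total weight W = 404; half-weight = 202.
Sort by position and accumulate weight:
  km 5 (Alpha, w=90) → cum 90
  km 10 (Epsilon, w=35) → cum 125
  km 32 (Delta, w=50) → cum 175
  km 41 (Beta, w=120) → cum 295  ≥ 202 → median here
  km 49 (Gamma, w=100) → cum 395
  km 56 (Zeta, w=9) → cum 404
Optimal location: km 41.

x = 41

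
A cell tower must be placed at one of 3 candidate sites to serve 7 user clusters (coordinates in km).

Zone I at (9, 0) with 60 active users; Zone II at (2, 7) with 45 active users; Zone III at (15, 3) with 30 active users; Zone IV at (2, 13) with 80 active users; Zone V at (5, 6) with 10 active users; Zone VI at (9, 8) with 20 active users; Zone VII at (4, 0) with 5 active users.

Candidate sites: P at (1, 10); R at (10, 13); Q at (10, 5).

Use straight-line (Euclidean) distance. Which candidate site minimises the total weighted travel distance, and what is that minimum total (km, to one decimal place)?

Total weighted distance at each candidate:
  P (1, 10): total = 1906.9
  R (10, 13): total = 2467.3
  Q (10, 5): total = 1897.0
Minimum is at Q with total 1897.0 km.

Q, total 1897.0 km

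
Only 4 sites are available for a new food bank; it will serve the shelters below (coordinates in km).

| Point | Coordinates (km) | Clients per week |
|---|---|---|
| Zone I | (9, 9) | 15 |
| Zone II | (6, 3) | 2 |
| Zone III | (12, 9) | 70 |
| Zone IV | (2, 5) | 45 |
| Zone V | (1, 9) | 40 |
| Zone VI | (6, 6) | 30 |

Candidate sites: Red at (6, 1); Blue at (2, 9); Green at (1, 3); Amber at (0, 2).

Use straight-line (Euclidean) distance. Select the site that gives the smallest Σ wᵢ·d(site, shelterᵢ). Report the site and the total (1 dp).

Blue, total 1189.4 km

Total weighted distance at each candidate:
  Red (6, 1): total = 1614.1
  Blue (2, 9): total = 1189.4
  Green (1, 3): total = 1552.6
  Amber (0, 2): total = 1817.1
Minimum is at Blue with total 1189.4 km.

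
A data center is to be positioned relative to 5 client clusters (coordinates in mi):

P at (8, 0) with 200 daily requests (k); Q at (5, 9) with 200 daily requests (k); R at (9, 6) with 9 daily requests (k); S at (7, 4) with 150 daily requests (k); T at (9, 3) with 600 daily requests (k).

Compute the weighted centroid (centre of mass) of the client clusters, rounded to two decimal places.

The minimiser of Σwᵢ‖p−pᵢ‖² is the weighted centroid p* = (Σwᵢpᵢ)/(Σwᵢ).
Σwᵢ = 1159.
Σwᵢxᵢ = 200·8 + 200·5 + 9·9 + 150·7 + 600·9 = 9131.
Σwᵢyᵢ = 200·0 + 200·9 + 9·6 + 150·4 + 600·3 = 4254.
x* = 9131/1159 = 7.88, y* = 4254/1159 = 3.67.

(7.88, 3.67)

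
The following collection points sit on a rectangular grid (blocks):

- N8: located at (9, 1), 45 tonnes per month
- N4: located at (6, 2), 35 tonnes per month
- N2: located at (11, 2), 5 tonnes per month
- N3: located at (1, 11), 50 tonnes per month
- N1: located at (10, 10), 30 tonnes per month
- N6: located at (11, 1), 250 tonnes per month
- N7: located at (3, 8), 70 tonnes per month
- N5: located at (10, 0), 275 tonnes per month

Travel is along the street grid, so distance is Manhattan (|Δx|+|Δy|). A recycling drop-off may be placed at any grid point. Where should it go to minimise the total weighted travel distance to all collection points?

(10, 1)

Manhattan distance separates: Σwᵢ(|x−xᵢ|+|y−yᵢ|) = Σwᵢ|x−xᵢ| + Σwᵢ|y−yᵢ|, so x and y are optimised independently as 1-D weighted medians.
Total weight W = 760; half = 380.
x-coordinate, sorted with cumulative weight:
  x=1 (N3, w=50) cum 50
  x=3 (N7, w=70) cum 120
  x=6 (N4, w=35) cum 155
  x=9 (N8, w=45) cum 200
  x=10 (N1, w=30) cum 230
  x=10 (N5, w=275) cum 505  ← median
  x=11 (N2, w=5) cum 510
  x=11 (N6, w=250) cum 760
⇒ x* = 10
y-coordinate, sorted with cumulative weight:
  y=0 (N5, w=275) cum 275
  y=1 (N8, w=45) cum 320
  y=1 (N6, w=250) cum 570  ← median
  y=2 (N4, w=35) cum 605
  y=2 (N2, w=5) cum 610
  y=8 (N7, w=70) cum 680
  y=10 (N1, w=30) cum 710
  y=11 (N3, w=50) cum 760
⇒ y* = 1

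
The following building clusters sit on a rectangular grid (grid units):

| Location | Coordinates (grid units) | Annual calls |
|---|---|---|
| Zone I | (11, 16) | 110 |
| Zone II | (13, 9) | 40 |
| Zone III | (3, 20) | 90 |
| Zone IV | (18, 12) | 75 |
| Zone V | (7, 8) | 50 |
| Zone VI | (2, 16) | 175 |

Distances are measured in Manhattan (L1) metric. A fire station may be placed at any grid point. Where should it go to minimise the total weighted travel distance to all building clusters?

(7, 16)

Manhattan distance separates: Σwᵢ(|x−xᵢ|+|y−yᵢ|) = Σwᵢ|x−xᵢ| + Σwᵢ|y−yᵢ|, so x and y are optimised independently as 1-D weighted medians.
Total weight W = 540; half = 270.
x-coordinate, sorted with cumulative weight:
  x=2 (Zone VI, w=175) cum 175
  x=3 (Zone III, w=90) cum 265
  x=7 (Zone V, w=50) cum 315  ← median
  x=11 (Zone I, w=110) cum 425
  x=13 (Zone II, w=40) cum 465
  x=18 (Zone IV, w=75) cum 540
⇒ x* = 7
y-coordinate, sorted with cumulative weight:
  y=8 (Zone V, w=50) cum 50
  y=9 (Zone II, w=40) cum 90
  y=12 (Zone IV, w=75) cum 165
  y=16 (Zone I, w=110) cum 275  ← median
  y=16 (Zone VI, w=175) cum 450
  y=20 (Zone III, w=90) cum 540
⇒ y* = 16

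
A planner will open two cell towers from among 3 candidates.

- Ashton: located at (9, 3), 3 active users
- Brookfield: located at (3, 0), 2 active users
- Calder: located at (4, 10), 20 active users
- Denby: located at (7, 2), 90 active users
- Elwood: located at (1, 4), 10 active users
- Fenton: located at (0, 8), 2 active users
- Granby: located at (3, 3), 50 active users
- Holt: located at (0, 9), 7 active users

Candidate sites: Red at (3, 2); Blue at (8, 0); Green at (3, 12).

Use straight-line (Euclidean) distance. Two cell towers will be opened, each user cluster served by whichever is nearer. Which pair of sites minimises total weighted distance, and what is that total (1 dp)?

Evaluate every pair (each demand assigned to the nearer of the two):
  {Red, Blue}: total = 521.0
  {Red, Green}: total = 545.0
  {Blue, Green}: total = 677.3
Best pair: {Red, Blue} with total 521.0.

{Red, Blue}, total 521.0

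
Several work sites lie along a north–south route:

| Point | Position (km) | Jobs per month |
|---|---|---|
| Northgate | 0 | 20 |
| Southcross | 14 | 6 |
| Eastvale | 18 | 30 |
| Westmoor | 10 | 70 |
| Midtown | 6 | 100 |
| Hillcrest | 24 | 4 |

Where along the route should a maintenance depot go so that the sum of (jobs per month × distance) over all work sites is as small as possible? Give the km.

For a sum of weighted absolute distances on a line, the optimum is the weighted median (not the mean). Total weight W = 230; half-weight = 115.
Sort by position and accumulate weight:
  km 0 (Northgate, w=20) → cum 20
  km 6 (Midtown, w=100) → cum 120  ≥ 115 → median here
  km 10 (Westmoor, w=70) → cum 190
  km 14 (Southcross, w=6) → cum 196
  km 18 (Eastvale, w=30) → cum 226
  km 24 (Hillcrest, w=4) → cum 230
Optimal location: km 6.

x = 6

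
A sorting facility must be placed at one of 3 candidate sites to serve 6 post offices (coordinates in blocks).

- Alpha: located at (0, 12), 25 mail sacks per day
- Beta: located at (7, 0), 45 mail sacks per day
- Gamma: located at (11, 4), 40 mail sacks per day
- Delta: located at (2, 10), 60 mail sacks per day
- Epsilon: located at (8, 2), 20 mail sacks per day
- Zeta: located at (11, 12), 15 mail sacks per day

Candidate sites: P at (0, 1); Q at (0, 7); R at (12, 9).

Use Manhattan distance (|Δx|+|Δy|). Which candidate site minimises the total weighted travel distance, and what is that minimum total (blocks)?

Total weighted distance at each candidate:
  P (0, 1): total = 2365
  Q (0, 7): total = 2115
  R (12, 9): total = 2185
Minimum is at Q with total 2115 blocks.

Q, total 2115 blocks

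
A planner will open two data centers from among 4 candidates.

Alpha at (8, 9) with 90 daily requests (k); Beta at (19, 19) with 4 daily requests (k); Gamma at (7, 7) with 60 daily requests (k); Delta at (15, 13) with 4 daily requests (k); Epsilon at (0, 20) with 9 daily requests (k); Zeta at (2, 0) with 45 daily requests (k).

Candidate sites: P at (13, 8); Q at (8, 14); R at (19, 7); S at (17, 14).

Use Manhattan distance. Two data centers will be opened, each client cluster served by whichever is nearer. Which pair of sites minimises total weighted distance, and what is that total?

Evaluate every pair (each demand assigned to the nearer of the two):
  {P, Q}: total = 1943
  {Q, S}: total = 1996
  {Q, R}: total = 2036
  {P, S}: total = 2062
  {P, R}: total = 2116
  {R, S}: total = 3217
Best pair: {P, Q} with total 1943.

{P, Q}, total 1943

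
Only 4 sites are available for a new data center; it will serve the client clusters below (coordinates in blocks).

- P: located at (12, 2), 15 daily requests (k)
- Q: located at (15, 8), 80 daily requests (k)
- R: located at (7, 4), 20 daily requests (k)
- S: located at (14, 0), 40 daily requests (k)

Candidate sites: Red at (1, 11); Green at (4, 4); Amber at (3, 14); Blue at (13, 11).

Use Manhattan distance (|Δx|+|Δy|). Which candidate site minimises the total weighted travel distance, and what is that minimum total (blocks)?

Blue, total 1290 blocks

Total weighted distance at each candidate:
  Red (1, 11): total = 2880
  Green (4, 4): total = 1970
  Amber (3, 14): total = 3035
  Blue (13, 11): total = 1290
Minimum is at Blue with total 1290 blocks.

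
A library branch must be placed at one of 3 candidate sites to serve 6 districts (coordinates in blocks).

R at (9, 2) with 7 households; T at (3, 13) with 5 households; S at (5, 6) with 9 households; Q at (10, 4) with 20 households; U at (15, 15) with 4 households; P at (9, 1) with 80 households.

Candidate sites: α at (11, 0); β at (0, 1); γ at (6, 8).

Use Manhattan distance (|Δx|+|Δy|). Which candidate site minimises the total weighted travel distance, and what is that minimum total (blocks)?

α, total 657 blocks

Total weighted distance at each candidate:
  α (11, 0): total = 657
  β (0, 1): total = 1331
  γ (6, 8): total = 1154
Minimum is at α with total 657 blocks.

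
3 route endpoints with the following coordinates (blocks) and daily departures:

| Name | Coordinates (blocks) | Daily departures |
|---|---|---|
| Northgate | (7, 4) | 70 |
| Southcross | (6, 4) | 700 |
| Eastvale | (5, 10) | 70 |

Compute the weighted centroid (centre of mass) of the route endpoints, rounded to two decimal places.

The minimiser of Σwᵢ‖p−pᵢ‖² is the weighted centroid p* = (Σwᵢpᵢ)/(Σwᵢ).
Σwᵢ = 840.
Σwᵢxᵢ = 70·7 + 700·6 + 70·5 = 5040.
Σwᵢyᵢ = 70·4 + 700·4 + 70·10 = 3780.
x* = 5040/840 = 6.00, y* = 3780/840 = 4.50.

(6.00, 4.50)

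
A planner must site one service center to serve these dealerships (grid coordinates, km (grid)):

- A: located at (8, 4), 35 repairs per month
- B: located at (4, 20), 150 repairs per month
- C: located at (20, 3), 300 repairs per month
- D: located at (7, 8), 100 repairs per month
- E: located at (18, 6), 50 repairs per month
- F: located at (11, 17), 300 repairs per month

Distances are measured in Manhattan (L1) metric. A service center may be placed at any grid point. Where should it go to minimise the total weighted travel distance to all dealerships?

Manhattan distance separates: Σwᵢ(|x−xᵢ|+|y−yᵢ|) = Σwᵢ|x−xᵢ| + Σwᵢ|y−yᵢ|, so x and y are optimised independently as 1-D weighted medians.
Total weight W = 935; half = 467.5.
x-coordinate, sorted with cumulative weight:
  x=4 (B, w=150) cum 150
  x=7 (D, w=100) cum 250
  x=8 (A, w=35) cum 285
  x=11 (F, w=300) cum 585  ← median
  x=18 (E, w=50) cum 635
  x=20 (C, w=300) cum 935
⇒ x* = 11
y-coordinate, sorted with cumulative weight:
  y=3 (C, w=300) cum 300
  y=4 (A, w=35) cum 335
  y=6 (E, w=50) cum 385
  y=8 (D, w=100) cum 485  ← median
  y=17 (F, w=300) cum 785
  y=20 (B, w=150) cum 935
⇒ y* = 8

(11, 8)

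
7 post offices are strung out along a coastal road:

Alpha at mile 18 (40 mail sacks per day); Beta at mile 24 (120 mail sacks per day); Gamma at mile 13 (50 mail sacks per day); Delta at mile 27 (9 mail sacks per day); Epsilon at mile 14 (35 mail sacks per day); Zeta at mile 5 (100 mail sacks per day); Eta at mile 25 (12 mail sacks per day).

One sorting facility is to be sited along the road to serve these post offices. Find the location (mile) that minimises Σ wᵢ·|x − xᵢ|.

For a sum of weighted absolute distances on a line, the optimum is the weighted median (not the mean). Total weight W = 366; half-weight = 183.
Sort by position and accumulate weight:
  mile 5 (Zeta, w=100) → cum 100
  mile 13 (Gamma, w=50) → cum 150
  mile 14 (Epsilon, w=35) → cum 185  ≥ 183 → median here
  mile 18 (Alpha, w=40) → cum 225
  mile 24 (Beta, w=120) → cum 345
  mile 25 (Eta, w=12) → cum 357
  mile 27 (Delta, w=9) → cum 366
Optimal location: mile 14.

x = 14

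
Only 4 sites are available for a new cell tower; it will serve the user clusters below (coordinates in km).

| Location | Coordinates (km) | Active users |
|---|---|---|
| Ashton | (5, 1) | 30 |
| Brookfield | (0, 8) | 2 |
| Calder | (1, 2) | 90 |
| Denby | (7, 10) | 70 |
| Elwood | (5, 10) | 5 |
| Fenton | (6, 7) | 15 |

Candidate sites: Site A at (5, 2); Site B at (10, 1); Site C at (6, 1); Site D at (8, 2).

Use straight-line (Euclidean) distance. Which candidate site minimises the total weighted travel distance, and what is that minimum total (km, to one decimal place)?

Total weighted distance at each candidate:
  Site A (5, 2): total = 1099.3
  Site B (10, 1): total = 1813.1
  Site C (6, 1): total = 1276.5
  Site D (8, 2): total = 1432.7
Minimum is at Site A with total 1099.3 km.

Site A, total 1099.3 km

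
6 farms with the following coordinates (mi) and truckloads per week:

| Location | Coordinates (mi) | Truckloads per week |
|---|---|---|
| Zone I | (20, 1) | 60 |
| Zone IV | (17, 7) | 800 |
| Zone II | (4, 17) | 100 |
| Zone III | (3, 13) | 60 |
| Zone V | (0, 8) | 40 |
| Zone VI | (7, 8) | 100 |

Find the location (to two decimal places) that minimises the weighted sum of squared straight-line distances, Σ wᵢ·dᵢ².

(13.86, 7.98)

The minimiser of Σwᵢ‖p−pᵢ‖² is the weighted centroid p* = (Σwᵢpᵢ)/(Σwᵢ).
Σwᵢ = 1160.
Σwᵢxᵢ = 60·20 + 800·17 + 100·4 + 60·3 + 40·0 + 100·7 = 16080.
Σwᵢyᵢ = 60·1 + 800·7 + 100·17 + 60·13 + 40·8 + 100·8 = 9260.
x* = 16080/1160 = 13.86, y* = 9260/1160 = 7.98.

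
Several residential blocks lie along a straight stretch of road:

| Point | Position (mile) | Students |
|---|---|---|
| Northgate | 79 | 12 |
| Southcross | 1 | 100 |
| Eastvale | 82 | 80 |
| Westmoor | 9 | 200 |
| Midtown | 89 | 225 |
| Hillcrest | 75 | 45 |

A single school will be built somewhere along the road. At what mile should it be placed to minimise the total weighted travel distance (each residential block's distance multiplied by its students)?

For a sum of weighted absolute distances on a line, the optimum is the weighted median (not the mean). Total weight W = 662; half-weight = 331.
Sort by position and accumulate weight:
  mile 1 (Southcross, w=100) → cum 100
  mile 9 (Westmoor, w=200) → cum 300
  mile 75 (Hillcrest, w=45) → cum 345  ≥ 331 → median here
  mile 79 (Northgate, w=12) → cum 357
  mile 82 (Eastvale, w=80) → cum 437
  mile 89 (Midtown, w=225) → cum 662
Optimal location: mile 75.

x = 75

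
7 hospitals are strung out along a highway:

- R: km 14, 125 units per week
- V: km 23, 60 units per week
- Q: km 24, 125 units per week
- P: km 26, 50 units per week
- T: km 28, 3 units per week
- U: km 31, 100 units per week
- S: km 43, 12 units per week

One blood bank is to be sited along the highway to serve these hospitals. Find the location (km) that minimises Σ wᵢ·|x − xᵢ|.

For a sum of weighted absolute distances on a line, the optimum is the weighted median (not the mean). Total weight W = 475; half-weight = 237.5.
Sort by position and accumulate weight:
  km 14 (R, w=125) → cum 125
  km 23 (V, w=60) → cum 185
  km 24 (Q, w=125) → cum 310  ≥ 237.5 → median here
  km 26 (P, w=50) → cum 360
  km 28 (T, w=3) → cum 363
  km 31 (U, w=100) → cum 463
  km 43 (S, w=12) → cum 475
Optimal location: km 24.

x = 24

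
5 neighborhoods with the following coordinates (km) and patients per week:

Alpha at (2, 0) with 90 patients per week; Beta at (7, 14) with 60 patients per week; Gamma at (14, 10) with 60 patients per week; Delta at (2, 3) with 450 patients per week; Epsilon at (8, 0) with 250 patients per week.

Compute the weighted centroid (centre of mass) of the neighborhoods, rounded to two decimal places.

(4.77, 3.07)

The minimiser of Σwᵢ‖p−pᵢ‖² is the weighted centroid p* = (Σwᵢpᵢ)/(Σwᵢ).
Σwᵢ = 910.
Σwᵢxᵢ = 90·2 + 60·7 + 60·14 + 450·2 + 250·8 = 4340.
Σwᵢyᵢ = 90·0 + 60·14 + 60·10 + 450·3 + 250·0 = 2790.
x* = 4340/910 = 4.77, y* = 2790/910 = 3.07.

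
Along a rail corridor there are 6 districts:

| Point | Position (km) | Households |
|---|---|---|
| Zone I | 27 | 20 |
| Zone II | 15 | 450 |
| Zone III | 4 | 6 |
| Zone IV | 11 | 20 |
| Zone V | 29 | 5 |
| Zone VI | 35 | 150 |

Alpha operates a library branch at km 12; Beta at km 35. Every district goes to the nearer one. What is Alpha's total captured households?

476

The indifferent point is the midpoint (12+35)/2 = 23.5; districts left of it (closer to Alpha at 12) go to Alpha, those right go to Beta.
  Zone III at 4 (w=6) → Alpha
  Zone IV at 11 (w=20) → Alpha
  Zone II at 15 (w=450) → Alpha
  Zone I at 27 (w=20) → Beta
  Zone V at 29 (w=5) → Beta
  Zone VI at 35 (w=150) → Beta
Alpha captures 476; Beta captures 175.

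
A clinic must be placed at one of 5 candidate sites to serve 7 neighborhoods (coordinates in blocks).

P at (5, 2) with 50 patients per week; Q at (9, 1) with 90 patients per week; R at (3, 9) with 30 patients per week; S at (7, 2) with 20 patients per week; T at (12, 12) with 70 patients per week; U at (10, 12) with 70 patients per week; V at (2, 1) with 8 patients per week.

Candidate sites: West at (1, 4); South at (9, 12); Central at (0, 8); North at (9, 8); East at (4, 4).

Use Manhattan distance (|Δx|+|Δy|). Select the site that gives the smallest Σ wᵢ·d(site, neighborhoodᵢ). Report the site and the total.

Total weighted distance at each candidate:
  West (1, 4): total = 4212
  South (9, 12): total = 2624
  Central (0, 8): total = 4542
  North (9, 8): total = 2452
  East (4, 4): total = 3290
Minimum is at North with total 2452 blocks.

North, total 2452 blocks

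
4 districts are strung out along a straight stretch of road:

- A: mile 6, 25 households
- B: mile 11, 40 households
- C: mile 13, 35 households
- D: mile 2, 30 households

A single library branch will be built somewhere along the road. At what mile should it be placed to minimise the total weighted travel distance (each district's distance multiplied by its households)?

x = 11

For a sum of weighted absolute distances on a line, the optimum is the weighted median (not the mean). Total weight W = 130; half-weight = 65.
Sort by position and accumulate weight:
  mile 2 (D, w=30) → cum 30
  mile 6 (A, w=25) → cum 55
  mile 11 (B, w=40) → cum 95  ≥ 65 → median here
  mile 13 (C, w=35) → cum 130
Optimal location: mile 11.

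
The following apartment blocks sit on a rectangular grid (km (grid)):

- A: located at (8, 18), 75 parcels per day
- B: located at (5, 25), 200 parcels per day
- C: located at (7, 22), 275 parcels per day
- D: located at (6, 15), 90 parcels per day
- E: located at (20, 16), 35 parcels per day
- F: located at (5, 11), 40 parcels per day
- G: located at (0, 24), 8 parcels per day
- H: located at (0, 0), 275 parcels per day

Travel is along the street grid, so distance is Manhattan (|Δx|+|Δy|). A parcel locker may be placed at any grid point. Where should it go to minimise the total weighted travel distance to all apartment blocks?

Manhattan distance separates: Σwᵢ(|x−xᵢ|+|y−yᵢ|) = Σwᵢ|x−xᵢ| + Σwᵢ|y−yᵢ|, so x and y are optimised independently as 1-D weighted medians.
Total weight W = 998; half = 499.
x-coordinate, sorted with cumulative weight:
  x=0 (G, w=8) cum 8
  x=0 (H, w=275) cum 283
  x=5 (B, w=200) cum 483
  x=5 (F, w=40) cum 523  ← median
  x=6 (D, w=90) cum 613
  x=7 (C, w=275) cum 888
  x=8 (A, w=75) cum 963
  x=20 (E, w=35) cum 998
⇒ x* = 5
y-coordinate, sorted with cumulative weight:
  y=0 (H, w=275) cum 275
  y=11 (F, w=40) cum 315
  y=15 (D, w=90) cum 405
  y=16 (E, w=35) cum 440
  y=18 (A, w=75) cum 515  ← median
  y=22 (C, w=275) cum 790
  y=24 (G, w=8) cum 798
  y=25 (B, w=200) cum 998
⇒ y* = 18

(5, 18)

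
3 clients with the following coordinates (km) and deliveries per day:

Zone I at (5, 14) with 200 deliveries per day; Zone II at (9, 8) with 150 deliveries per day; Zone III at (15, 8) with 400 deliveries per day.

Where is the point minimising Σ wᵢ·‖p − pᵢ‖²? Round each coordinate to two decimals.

The minimiser of Σwᵢ‖p−pᵢ‖² is the weighted centroid p* = (Σwᵢpᵢ)/(Σwᵢ).
Σwᵢ = 750.
Σwᵢxᵢ = 200·5 + 150·9 + 400·15 = 8350.
Σwᵢyᵢ = 200·14 + 150·8 + 400·8 = 7200.
x* = 8350/750 = 11.13, y* = 7200/750 = 9.60.

(11.13, 9.60)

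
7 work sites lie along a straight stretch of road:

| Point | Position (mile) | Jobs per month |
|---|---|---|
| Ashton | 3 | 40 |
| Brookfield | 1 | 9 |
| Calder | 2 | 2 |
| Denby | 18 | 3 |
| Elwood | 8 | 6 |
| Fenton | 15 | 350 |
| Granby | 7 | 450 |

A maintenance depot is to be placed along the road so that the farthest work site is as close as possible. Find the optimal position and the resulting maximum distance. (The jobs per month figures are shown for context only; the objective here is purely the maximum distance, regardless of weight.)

The 1-center on a line is the midpoint of the two extreme points: leftmost at 1, rightmost at 18.
Optimal location = (1 + 18)/2 = 9.5; maximum distance = (18 − 1)/2 = 8.5.

location 9.5, max distance 8.5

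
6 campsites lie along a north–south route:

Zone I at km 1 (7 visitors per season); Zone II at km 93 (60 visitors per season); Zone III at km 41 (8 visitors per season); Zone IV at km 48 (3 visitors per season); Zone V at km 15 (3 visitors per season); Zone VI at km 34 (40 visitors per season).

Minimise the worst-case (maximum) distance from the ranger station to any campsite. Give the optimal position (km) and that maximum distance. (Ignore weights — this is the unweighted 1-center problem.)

location 47, max distance 46

The 1-center on a line is the midpoint of the two extreme points: leftmost at 1, rightmost at 93.
Optimal location = (1 + 93)/2 = 47; maximum distance = (93 − 1)/2 = 46.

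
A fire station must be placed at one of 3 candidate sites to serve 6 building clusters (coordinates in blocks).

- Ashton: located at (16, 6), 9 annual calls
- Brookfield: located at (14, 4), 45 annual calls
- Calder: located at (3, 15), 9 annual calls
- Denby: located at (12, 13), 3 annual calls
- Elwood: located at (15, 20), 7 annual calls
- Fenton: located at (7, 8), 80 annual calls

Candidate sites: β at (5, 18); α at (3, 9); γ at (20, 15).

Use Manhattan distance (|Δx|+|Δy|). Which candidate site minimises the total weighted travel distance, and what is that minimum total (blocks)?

Total weighted distance at each candidate:
  β (5, 18): total = 2367
  α (3, 9): total = 1518
  γ (20, 15): total = 2735
Minimum is at α with total 1518 blocks.

α, total 1518 blocks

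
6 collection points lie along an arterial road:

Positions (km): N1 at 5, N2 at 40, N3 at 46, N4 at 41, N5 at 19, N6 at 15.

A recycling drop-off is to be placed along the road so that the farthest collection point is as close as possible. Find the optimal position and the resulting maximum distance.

The 1-center on a line is the midpoint of the two extreme points: leftmost at 5, rightmost at 46.
Optimal location = (5 + 46)/2 = 25.5; maximum distance = (46 − 5)/2 = 20.5.

location 25.5, max distance 20.5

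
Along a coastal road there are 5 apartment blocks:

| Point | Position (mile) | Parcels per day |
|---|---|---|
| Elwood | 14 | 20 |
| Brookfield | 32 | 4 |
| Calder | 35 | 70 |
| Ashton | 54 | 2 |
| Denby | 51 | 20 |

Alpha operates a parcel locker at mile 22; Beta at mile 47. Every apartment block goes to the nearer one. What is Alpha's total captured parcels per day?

24

The indifferent point is the midpoint (22+47)/2 = 34.5; apartment blocks left of it (closer to Alpha at 22) go to Alpha, those right go to Beta.
  Elwood at 14 (w=20) → Alpha
  Brookfield at 32 (w=4) → Alpha
  Calder at 35 (w=70) → Beta
  Denby at 51 (w=20) → Beta
  Ashton at 54 (w=2) → Beta
Alpha captures 24; Beta captures 92.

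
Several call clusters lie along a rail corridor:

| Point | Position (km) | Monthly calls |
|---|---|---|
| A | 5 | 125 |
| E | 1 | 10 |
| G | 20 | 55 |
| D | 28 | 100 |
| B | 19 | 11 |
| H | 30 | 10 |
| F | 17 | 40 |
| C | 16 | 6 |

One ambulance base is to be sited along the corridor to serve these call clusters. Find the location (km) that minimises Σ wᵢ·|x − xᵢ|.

x = 17

For a sum of weighted absolute distances on a line, the optimum is the weighted median (not the mean). Total weight W = 357; half-weight = 178.5.
Sort by position and accumulate weight:
  km 1 (E, w=10) → cum 10
  km 5 (A, w=125) → cum 135
  km 16 (C, w=6) → cum 141
  km 17 (F, w=40) → cum 181  ≥ 178.5 → median here
  km 19 (B, w=11) → cum 192
  km 20 (G, w=55) → cum 247
  km 28 (D, w=100) → cum 347
  km 30 (H, w=10) → cum 357
Optimal location: km 17.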